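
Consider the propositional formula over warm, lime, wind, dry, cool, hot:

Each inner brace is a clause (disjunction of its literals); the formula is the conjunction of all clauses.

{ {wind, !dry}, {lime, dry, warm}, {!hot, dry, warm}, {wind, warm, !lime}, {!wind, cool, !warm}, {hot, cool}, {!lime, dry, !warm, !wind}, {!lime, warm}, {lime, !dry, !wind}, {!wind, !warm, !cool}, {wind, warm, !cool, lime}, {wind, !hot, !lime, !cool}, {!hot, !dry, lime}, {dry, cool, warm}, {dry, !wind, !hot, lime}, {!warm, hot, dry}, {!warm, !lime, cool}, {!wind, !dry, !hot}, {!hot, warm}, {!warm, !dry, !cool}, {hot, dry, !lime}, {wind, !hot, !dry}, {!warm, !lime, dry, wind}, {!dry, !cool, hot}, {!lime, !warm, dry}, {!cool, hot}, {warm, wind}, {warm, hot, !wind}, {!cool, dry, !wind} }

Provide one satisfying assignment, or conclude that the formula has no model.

Try wind = false.
From the singleton clause (!dry), dry = false.
From the singleton clause (warm), warm = true.
From the singleton clause (hot), hot = true.
From the singleton clause (!lime), lime = false.
No clause remains; cool is free.

warm=true, lime=false, wind=false, dry=false, cool=true, hot=true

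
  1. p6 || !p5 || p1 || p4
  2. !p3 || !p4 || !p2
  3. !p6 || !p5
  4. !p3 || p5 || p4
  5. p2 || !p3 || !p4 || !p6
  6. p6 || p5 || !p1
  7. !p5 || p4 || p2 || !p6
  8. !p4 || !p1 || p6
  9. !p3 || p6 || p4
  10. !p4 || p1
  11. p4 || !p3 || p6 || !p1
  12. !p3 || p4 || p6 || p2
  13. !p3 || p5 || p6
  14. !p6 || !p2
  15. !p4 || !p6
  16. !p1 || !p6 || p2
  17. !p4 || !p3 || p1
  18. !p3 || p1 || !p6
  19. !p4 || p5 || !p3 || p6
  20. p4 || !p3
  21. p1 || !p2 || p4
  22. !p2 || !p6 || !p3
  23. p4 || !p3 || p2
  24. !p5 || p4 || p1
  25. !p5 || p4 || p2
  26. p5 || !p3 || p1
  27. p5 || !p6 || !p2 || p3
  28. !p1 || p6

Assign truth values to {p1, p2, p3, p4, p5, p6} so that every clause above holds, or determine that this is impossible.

p1: false,  p2: false,  p3: false,  p4: false,  p5: false,  p6: false

Case p6 = false:
From the singleton clause (!p1), p1 = false.
From the singleton clause (!p4), p4 = false.
From the singleton clause (!p5), p5 = false.
From the singleton clause (!p3), p3 = false.
From the singleton clause (!p2), p2 = false.
This assignment satisfies each clause.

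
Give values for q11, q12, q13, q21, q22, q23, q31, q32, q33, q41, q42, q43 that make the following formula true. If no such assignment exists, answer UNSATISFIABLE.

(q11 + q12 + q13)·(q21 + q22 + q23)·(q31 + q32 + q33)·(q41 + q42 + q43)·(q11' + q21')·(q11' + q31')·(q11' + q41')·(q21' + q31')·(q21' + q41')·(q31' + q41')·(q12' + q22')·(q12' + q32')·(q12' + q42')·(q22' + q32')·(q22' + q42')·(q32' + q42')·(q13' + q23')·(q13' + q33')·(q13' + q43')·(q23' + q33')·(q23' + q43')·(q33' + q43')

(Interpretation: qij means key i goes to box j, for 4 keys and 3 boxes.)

Branch on q11: set q11 = 0.
Branch on q12: set q12 = 1.
(q22') alone gives q22 = 0.
(q32') alone gives q32 = 0.
(q42') alone gives q42 = 0.
Branch on q21: set q21 = 1.
(q31') alone gives q31 = 0.
(q33) alone gives q33 = 1.
(q41') alone gives q41 = 0.
(q43) alone gives q43 = 1.
That conflicts with the unit clause (q43').
Backtrack on q21: now try q21 = 0.
(q23) alone gives q23 = 1.
(q13') alone gives q13 = 0.
(q33') alone gives q33 = 0.
(q31) alone gives q31 = 1.
(q41') alone gives q41 = 0.
(q43) alone gives q43 = 1.
That conflicts with the unit clause (q43').
Both values of q21 lead to a conflict.
Backtrack on q12: now try q12 = 0.
(q13) alone gives q13 = 1.
(q23') alone gives q23 = 0.
(q33') alone gives q33 = 0.
(q43') alone gives q43 = 0.
Branch on q21: set q21 = 1.
(q31') alone gives q31 = 0.
(q32) alone gives q32 = 1.
(q41') alone gives q41 = 0.
(q42) alone gives q42 = 1.
That conflicts with the unit clause (q42').
Backtrack on q21: now try q21 = 0.
(q22) alone gives q22 = 1.
(q32') alone gives q32 = 0.
(q31) alone gives q31 = 1.
(q41') alone gives q41 = 0.
(q42) alone gives q42 = 1.
That conflicts with the unit clause (q42').
Both values of q21 lead to a conflict.
Both values of q12 lead to a conflict.
Backtrack on q11: now try q11 = 1.
(q21') alone gives q21 = 0.
(q31') alone gives q31 = 0.
(q41') alone gives q41 = 0.
Branch on q22: set q22 = 1.
(q12') alone gives q12 = 0.
(q32') alone gives q32 = 0.
(q33) alone gives q33 = 1.
(q42') alone gives q42 = 0.
(q43) alone gives q43 = 1.
That conflicts with the unit clause (q43').
Backtrack on q22: now try q22 = 0.
(q23) alone gives q23 = 1.
(q13') alone gives q13 = 0.
(q33') alone gives q33 = 0.
(q32) alone gives q32 = 1.
(q12') alone gives q12 = 0.
(q42') alone gives q42 = 0.
(q43) alone gives q43 = 1.
That conflicts with the unit clause (q43').
Both values of q22 lead to a conflict.
Both values of q11 lead to a conflict.

UNSATISFIABLE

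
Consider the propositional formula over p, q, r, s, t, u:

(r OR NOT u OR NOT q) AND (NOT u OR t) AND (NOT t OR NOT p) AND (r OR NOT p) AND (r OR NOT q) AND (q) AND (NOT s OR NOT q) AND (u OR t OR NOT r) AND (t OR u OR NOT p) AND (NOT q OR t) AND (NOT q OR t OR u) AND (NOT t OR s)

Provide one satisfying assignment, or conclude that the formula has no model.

(q) alone gives q = true.
(r) alone gives r = true.
(NOT s) alone gives s = false.
(t) alone gives t = true.
But (NOT t) is also a unit clause — contradiction.

UNSATISFIABLE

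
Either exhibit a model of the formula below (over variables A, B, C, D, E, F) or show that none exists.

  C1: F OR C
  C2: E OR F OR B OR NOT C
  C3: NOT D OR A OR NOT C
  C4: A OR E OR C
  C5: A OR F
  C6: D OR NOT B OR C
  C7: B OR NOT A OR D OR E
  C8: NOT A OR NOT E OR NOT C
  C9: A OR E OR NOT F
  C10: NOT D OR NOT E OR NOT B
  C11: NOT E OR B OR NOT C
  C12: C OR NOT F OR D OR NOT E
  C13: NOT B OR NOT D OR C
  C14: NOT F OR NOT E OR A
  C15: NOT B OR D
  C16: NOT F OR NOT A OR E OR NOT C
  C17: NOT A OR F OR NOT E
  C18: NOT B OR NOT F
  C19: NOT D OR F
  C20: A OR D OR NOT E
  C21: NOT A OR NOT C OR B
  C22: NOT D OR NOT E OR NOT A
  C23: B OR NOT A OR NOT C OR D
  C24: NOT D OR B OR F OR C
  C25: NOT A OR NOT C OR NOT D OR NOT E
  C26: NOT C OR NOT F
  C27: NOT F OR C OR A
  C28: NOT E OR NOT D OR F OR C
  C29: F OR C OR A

A ↦ true; B ↦ false; C ↦ false; D ↦ true; E ↦ false; F ↦ true

Branch on F: set F = true.
From the singleton clause (NOT B), B = false.
From the singleton clause (NOT C), C = false.
From the singleton clause (A), A = true.
Branch on D: set D = true.
From the singleton clause (NOT E), E = false.
Every clause now holds.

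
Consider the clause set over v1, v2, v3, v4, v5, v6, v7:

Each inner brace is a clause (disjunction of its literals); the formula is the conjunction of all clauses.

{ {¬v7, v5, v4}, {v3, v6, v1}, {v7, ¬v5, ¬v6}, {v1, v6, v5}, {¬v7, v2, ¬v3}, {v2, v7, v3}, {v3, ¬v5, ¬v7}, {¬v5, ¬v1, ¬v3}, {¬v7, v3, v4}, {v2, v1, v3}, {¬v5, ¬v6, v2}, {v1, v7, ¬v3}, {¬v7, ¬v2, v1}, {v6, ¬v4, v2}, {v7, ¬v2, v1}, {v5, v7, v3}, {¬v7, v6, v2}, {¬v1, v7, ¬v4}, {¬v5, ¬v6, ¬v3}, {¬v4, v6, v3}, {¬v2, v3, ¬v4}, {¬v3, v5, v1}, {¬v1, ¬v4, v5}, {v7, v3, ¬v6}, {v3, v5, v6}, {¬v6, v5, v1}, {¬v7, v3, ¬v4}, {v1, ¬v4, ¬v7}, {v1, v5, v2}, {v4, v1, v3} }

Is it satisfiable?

Yes, satisfiable

Case v7 = False:
Case v5 = False:
From the singleton clause (v3), v3 = True.
From the singleton clause (v1), v1 = True.
From the singleton clause (¬v4), v4 = False.
Every clause is now satisfied; v2, v6 are unconstrained.
A satisfying assignment: v1: True; v2: True; v3: True; v4: False; v5: False; v6: True; v7: False.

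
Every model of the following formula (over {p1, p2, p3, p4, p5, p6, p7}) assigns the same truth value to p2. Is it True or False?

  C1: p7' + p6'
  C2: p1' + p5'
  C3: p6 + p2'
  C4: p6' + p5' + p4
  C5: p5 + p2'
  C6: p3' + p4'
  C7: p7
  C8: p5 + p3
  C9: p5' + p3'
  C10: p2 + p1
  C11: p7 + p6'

False

Suppose p2 = 1.
Unit clause (p6) forces p6 = 1.
Unit clause (p7') forces p7 = 0.
But (p7) is also a unit clause — contradiction.
So every satisfying assignment has p2 = False.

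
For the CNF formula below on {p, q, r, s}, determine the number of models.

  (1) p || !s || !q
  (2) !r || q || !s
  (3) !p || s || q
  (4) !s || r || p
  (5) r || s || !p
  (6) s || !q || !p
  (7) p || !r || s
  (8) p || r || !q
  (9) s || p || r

There are 2^4 = 16 truth assignments over (p, q, r, s).
Check each against the 9 clauses (columns in the order p, q, r, s):
  F F F F  ✗ fails (s || p || r)
  F F F T  ✗ fails (!s || r || p)
  F F T F  ✗ fails (p || !r || s)
  F F T T  ✗ fails (!r || q || !s)
  F T F F  ✗ fails (p || r || !q)
  F T F T  ✗ fails (p || !s || !q)
  F T T F  ✗ fails (p || !r || s)
  F T T T  ✗ fails (p || !s || !q)
  T F F F  ✗ fails (!p || s || q)
  T F F T  ✓ satisfies all
  T F T F  ✗ fails (!p || s || q)
  T F T T  ✗ fails (!r || q || !s)
  T T F F  ✗ fails (r || s || !p)
  T T F T  ✓ satisfies all
  T T T F  ✗ fails (s || !q || !p)
  T T T T  ✓ satisfies all
3 of the 16 rows are models.

3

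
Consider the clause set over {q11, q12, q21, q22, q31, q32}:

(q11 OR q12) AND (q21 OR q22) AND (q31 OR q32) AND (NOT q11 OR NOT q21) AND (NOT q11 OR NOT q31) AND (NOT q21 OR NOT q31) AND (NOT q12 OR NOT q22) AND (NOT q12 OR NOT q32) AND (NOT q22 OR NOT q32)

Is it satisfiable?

Suppose q11 = true.
Unit clause (NOT q21) forces q21 = false.
Unit clause (q22) forces q22 = true.
Unit clause (NOT q31) forces q31 = false.
Unit clause (q32) forces q32 = true.
That conflicts with the unit clause (NOT q32).
So q11 must be the other value — set q11 = false.
Unit clause (q12) forces q12 = true.
Unit clause (NOT q22) forces q22 = false.
Unit clause (q21) forces q21 = true.
Unit clause (NOT q31) forces q31 = false.
Unit clause (q32) forces q32 = true.
That conflicts with the unit clause (NOT q32).
Either choice for q11 ends in contradiction.
No assignment satisfies every clause.

Unsatisfiable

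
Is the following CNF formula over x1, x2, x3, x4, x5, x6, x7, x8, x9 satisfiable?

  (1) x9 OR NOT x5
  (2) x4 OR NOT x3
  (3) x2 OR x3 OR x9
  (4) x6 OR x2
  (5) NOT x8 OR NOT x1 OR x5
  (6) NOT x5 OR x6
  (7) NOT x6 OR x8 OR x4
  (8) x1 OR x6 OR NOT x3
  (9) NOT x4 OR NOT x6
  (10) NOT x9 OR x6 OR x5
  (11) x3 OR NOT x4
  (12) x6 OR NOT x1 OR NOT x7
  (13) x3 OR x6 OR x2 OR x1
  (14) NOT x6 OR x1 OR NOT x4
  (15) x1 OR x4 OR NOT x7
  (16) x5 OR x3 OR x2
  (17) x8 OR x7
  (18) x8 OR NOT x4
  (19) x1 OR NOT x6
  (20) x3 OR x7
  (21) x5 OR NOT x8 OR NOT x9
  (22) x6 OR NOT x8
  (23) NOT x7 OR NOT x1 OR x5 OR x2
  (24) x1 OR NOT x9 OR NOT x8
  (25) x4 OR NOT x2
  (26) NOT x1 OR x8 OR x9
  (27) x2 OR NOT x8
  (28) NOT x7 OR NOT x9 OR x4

Unsatisfiable

Case x9 = true:
Case x4 = true:
The clause (NOT x6) is unit, so x6 = false.
The clause (x2) is unit, so x2 = true.
The clause (NOT x5) is unit, so x5 = false.
That conflicts with the unit clause (x5).
Undo x4 and try x4 = false.
The clause (NOT x3) is unit, so x3 = false.
The clause (x7) is unit, so x7 = true.
That conflicts with the unit clause (NOT x7).
Neither x4 = true nor x4 = false works.
Undo x9 and try x9 = false.
The clause (NOT x5) is unit, so x5 = false.
Case x4 = true:
The clause (NOT x6) is unit, so x6 = false.
The clause (x2) is unit, so x2 = true.
The clause (x3) is unit, so x3 = true.
The clause (x1) is unit, so x1 = true.
The clause (NOT x8) is unit, so x8 = false.
That conflicts with the unit clause (x8).
Undo x4 and try x4 = false.
The clause (NOT x3) is unit, so x3 = false.
The clause (x2) is unit, so x2 = true.
That conflicts with the unit clause (NOT x2).
Neither x4 = true nor x4 = false works.
Neither x9 = true nor x9 = false works.
No assignment satisfies every clause.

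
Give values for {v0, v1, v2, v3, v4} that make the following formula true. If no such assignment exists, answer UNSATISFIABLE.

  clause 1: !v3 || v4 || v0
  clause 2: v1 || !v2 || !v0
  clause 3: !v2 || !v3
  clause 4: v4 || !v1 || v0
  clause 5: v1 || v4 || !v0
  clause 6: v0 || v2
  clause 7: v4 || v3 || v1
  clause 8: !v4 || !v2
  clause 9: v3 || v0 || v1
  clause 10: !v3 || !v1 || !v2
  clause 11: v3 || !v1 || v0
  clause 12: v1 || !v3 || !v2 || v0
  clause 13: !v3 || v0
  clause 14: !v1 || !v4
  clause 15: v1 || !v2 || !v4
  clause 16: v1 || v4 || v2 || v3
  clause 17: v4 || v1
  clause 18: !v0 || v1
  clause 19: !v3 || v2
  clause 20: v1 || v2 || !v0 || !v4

Try v2 = false.
(v0) alone gives v0 = true.
(v1) alone gives v1 = true.
(!v4) alone gives v4 = false.
(!v3) alone gives v3 = false.
This assignment satisfies each clause.

v0: true,  v1: true,  v2: false,  v3: false,  v4: false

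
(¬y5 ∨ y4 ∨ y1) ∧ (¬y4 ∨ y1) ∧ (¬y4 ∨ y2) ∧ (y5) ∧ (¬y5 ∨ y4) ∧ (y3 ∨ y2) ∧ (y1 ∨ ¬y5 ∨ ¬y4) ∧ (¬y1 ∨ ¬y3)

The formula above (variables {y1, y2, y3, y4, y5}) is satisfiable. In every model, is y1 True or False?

True

Suppose y1 = False.
The clause (¬y4) is unit, so y4 = False.
The clause (¬y5) is unit, so y5 = False.
That conflicts with the unit clause (y5).
So every satisfying assignment has y1 = True.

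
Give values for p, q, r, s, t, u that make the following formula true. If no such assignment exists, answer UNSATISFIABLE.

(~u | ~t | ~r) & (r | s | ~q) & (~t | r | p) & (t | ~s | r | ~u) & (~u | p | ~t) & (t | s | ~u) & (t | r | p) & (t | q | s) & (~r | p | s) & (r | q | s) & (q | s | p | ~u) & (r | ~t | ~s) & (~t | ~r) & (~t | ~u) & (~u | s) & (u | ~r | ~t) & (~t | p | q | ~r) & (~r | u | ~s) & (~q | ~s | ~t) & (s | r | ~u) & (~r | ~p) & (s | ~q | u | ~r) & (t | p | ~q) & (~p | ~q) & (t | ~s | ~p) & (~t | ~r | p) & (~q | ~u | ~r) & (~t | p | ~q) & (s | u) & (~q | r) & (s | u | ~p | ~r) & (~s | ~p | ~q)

Case t = 0:
Case s = 1:
(~p) alone gives p = 0.
(r) alone gives r = 1.
(u) alone gives u = 1.
(~q) alone gives q = 0.
This assignment satisfies each clause.

p=0, q=0, r=1, s=1, t=0, u=1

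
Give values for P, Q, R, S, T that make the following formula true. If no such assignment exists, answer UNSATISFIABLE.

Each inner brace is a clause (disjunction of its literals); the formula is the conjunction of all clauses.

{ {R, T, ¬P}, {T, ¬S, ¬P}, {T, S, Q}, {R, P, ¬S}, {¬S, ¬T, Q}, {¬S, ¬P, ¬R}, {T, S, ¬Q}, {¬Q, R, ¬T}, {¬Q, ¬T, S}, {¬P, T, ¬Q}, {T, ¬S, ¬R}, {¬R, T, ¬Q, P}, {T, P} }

Try T = True.
Try S = False.
The clause (¬Q) is unit, so Q = False.
All clauses hold; P, R can take either value.

P=False,  Q=False,  R=False,  S=False,  T=True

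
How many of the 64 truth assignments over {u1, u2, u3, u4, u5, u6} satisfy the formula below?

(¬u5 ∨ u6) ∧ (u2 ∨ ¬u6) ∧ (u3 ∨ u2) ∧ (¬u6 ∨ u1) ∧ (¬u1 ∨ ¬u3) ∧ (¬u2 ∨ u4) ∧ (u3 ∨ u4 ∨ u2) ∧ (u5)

1

There are 2^6 = 64 truth assignments over (u1, u2, u3, u4, u5, u6).
Split on u1. With u1 = True, the clauses containing u1 are satisfied and ¬u1 drops from the rest; 1 of the 2^5 = 32 assignments to the other variables satisfy what remains.
With u1 = False, by the same count on the reduced clause set, 0 assignments work.
(One model: u1=T, u2=T, u3=F, u4=T, u5=T, u6=T.)
Total: 1 + 0 = 1.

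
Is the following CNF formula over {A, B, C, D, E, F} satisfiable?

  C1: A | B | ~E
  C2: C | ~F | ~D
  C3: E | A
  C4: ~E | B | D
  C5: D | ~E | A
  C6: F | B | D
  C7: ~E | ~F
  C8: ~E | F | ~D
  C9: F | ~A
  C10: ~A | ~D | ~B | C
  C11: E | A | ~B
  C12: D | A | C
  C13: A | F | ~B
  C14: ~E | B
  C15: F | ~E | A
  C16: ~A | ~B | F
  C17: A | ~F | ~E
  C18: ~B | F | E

Case E = 0:
Unit clause (A) forces A = 1.
Unit clause (F) forces F = 1.
Case C = 1:
Every clause is now satisfied; B, D are unconstrained.
A satisfying assignment: A ↦ 1; B ↦ 0; C ↦ 1; D ↦ 1; E ↦ 0; F ↦ 1.

Yes, satisfiable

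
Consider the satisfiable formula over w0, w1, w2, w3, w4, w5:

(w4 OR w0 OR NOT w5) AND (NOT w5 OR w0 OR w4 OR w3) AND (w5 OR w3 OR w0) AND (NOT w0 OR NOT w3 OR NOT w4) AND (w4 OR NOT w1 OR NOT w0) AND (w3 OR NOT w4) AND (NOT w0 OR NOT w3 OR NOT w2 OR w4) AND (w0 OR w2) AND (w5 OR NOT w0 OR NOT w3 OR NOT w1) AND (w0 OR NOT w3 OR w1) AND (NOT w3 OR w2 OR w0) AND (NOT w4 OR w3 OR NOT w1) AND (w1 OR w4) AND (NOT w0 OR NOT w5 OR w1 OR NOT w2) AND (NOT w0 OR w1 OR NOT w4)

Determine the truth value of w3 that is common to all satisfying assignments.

True

Suppose w3 = false.
Unit clause (NOT w4) forces w4 = false.
Unit clause (w1) forces w1 = true.
Unit clause (NOT w0) forces w0 = false.
Unit clause (NOT w5) forces w5 = false.
But (w5) is also a unit clause — contradiction.
So every satisfying assignment has w3 = True.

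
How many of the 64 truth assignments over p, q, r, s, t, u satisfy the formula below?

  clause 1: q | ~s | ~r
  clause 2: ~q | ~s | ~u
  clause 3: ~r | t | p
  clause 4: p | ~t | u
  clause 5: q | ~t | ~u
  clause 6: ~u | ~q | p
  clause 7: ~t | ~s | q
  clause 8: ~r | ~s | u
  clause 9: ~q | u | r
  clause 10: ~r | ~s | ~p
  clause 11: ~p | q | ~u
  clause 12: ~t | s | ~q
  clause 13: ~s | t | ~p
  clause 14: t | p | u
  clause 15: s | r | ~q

There are 2^6 = 64 truth assignments over (p, q, r, s, t, u).
Split on r. With r = 1, the clauses containing r are satisfied and ~r drops from the rest; 4 of the 2^5 = 32 assignments to the other variables satisfy what remains.
With r = 0, by the same count on the reduced clause set, 4 assignments work.
Total: 4 + 4 = 8.

8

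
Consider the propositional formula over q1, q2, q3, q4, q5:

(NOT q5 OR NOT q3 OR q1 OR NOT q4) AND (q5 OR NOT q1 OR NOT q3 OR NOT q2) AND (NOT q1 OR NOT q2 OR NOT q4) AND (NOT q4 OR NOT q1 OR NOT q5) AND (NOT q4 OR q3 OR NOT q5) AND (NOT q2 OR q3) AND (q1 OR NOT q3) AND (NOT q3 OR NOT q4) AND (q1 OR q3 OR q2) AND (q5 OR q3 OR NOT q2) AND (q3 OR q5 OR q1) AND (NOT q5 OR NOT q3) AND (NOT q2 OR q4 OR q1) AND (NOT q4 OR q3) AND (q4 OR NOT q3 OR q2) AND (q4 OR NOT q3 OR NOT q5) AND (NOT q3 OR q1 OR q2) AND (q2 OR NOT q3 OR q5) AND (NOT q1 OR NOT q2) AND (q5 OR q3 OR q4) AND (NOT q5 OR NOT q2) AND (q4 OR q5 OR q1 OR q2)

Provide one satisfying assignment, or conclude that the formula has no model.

q1: true,  q2: false,  q3: false,  q4: false,  q5: true

Try q2 = false.
Try q1 = true.
Try q4 = false.
The clause (NOT q3) is unit, so q3 = false.
The clause (q5) is unit, so q5 = true.
All clauses are satisfied.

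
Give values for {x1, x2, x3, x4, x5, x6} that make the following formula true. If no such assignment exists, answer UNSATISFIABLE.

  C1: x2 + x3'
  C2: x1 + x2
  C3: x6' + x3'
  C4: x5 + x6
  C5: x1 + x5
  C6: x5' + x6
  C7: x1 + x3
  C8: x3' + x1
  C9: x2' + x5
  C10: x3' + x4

x1 ↦ 1,  x2 ↦ 0,  x3 ↦ 0,  x4 ↦ 0,  x5 ↦ 1,  x6 ↦ 1

Try x2 = 0.
The clause (x3') is unit, so x3 = 0.
The clause (x1) is unit, so x1 = 1.
Try x5 = 1.
The clause (x6) is unit, so x6 = 1.
All clauses hold; x4 can take either value.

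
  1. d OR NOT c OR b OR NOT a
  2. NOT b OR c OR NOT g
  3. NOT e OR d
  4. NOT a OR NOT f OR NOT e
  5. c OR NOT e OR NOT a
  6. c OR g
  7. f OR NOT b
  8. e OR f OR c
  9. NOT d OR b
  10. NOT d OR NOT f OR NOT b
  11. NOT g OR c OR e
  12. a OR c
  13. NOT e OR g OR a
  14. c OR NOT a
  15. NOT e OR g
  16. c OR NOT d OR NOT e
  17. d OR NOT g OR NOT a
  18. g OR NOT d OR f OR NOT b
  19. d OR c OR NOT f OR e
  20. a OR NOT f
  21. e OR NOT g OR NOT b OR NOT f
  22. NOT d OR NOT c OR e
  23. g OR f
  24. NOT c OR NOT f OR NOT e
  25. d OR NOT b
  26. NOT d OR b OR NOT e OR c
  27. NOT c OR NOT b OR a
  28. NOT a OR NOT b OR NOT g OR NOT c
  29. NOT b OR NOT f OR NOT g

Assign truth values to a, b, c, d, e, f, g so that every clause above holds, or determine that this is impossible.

a=false,  b=false,  c=true,  d=false,  e=false,  f=false,  g=true

Case e = false:
Case c = true:
From the singleton clause (NOT d), d = false.
From the singleton clause (NOT b), b = false.
From the singleton clause (NOT a), a = false.
From the singleton clause (NOT f), f = false.
From the singleton clause (g), g = true.
All clauses are satisfied.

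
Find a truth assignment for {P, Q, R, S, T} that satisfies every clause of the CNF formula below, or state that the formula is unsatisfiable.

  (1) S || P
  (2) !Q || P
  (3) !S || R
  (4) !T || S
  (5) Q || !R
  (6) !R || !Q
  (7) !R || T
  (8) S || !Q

P: true, Q: false, R: false, S: false, T: false

Try S = false.
The clause (P) is unit, so P = true.
The clause (!T) is unit, so T = false.
The clause (!R) is unit, so R = false.
The clause (!Q) is unit, so Q = false.
This assignment satisfies each clause.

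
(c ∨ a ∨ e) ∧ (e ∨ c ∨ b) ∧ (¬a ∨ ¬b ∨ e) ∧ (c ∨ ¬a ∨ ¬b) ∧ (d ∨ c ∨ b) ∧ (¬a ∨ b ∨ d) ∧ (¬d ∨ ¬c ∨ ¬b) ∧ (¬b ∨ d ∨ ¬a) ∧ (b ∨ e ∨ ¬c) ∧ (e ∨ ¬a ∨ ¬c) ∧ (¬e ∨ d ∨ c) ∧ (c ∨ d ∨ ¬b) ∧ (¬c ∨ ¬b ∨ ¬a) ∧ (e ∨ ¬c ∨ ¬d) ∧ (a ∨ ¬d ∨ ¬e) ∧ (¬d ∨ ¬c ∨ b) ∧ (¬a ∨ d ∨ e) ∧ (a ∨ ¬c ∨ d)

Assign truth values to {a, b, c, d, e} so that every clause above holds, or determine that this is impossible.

a: True,  b: False,  c: False,  d: True,  e: True

Branch on c: set c = False.
Branch on a: set a = True.
(¬b) alone gives b = False.
(e) alone gives e = True.
(d) alone gives d = True.
This assignment satisfies each clause.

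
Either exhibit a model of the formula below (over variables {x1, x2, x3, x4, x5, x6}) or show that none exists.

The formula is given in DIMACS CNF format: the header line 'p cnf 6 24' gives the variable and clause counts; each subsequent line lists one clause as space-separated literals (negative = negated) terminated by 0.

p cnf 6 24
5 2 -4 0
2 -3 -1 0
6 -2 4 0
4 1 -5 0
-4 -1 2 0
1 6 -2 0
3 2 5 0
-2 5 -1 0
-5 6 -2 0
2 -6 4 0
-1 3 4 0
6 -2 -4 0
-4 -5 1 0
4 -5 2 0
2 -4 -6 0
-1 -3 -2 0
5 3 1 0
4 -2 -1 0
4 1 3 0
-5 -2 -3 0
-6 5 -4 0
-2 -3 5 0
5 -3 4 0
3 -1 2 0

x1=True; x2=True; x3=False; x4=True; x5=True; x6=True

Suppose x5 = True.
Suppose x4 = True.
(x1) alone gives x1 = True.
(x2) alone gives x2 = True.
(x6) alone gives x6 = True.
(¬x3) alone gives x3 = False.
This assignment satisfies each clause.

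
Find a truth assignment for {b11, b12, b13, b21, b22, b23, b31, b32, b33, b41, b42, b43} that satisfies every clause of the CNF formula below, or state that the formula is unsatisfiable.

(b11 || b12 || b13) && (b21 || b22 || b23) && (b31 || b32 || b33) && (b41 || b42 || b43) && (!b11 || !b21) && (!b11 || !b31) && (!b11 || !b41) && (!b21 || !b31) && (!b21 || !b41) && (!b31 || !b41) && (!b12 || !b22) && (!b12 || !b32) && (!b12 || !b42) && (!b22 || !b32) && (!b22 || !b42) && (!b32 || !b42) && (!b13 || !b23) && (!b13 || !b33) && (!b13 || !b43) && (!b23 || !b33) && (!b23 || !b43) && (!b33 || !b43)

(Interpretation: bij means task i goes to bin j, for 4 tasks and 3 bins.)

UNSATISFIABLE

Case b11 = false:
Case b12 = true:
Unit clause (!b22) forces b22 = false.
Unit clause (!b32) forces b32 = false.
Unit clause (!b42) forces b42 = false.
Case b21 = true:
Unit clause (!b31) forces b31 = false.
Unit clause (b33) forces b33 = true.
Unit clause (!b41) forces b41 = false.
Unit clause (b43) forces b43 = true.
That conflicts with the unit clause (!b43).
So b21 must be the other value — set b21 = false.
Unit clause (b23) forces b23 = true.
Unit clause (!b13) forces b13 = false.
Unit clause (!b33) forces b33 = false.
Unit clause (b31) forces b31 = true.
Unit clause (!b41) forces b41 = false.
Unit clause (b43) forces b43 = true.
That conflicts with the unit clause (!b43).
Neither b21 = true nor b21 = false works.
So b12 must be the other value — set b12 = false.
Unit clause (b13) forces b13 = true.
Unit clause (!b23) forces b23 = false.
Unit clause (!b33) forces b33 = false.
Unit clause (!b43) forces b43 = false.
Case b21 = true:
Unit clause (!b31) forces b31 = false.
Unit clause (b32) forces b32 = true.
Unit clause (!b41) forces b41 = false.
Unit clause (b42) forces b42 = true.
That conflicts with the unit clause (!b42).
So b21 must be the other value — set b21 = false.
Unit clause (b22) forces b22 = true.
Unit clause (!b32) forces b32 = false.
Unit clause (b31) forces b31 = true.
Unit clause (!b41) forces b41 = false.
Unit clause (b42) forces b42 = true.
That conflicts with the unit clause (!b42).
Neither b21 = true nor b21 = false works.
Neither b12 = true nor b12 = false works.
So b11 must be the other value — set b11 = true.
Unit clause (!b21) forces b21 = false.
Unit clause (!b31) forces b31 = false.
Unit clause (!b41) forces b41 = false.
Case b22 = true:
Unit clause (!b12) forces b12 = false.
Unit clause (!b32) forces b32 = false.
Unit clause (b33) forces b33 = true.
Unit clause (!b42) forces b42 = false.
Unit clause (b43) forces b43 = true.
That conflicts with the unit clause (!b43).
So b22 must be the other value — set b22 = false.
Unit clause (b23) forces b23 = true.
Unit clause (!b13) forces b13 = false.
Unit clause (!b33) forces b33 = false.
Unit clause (b32) forces b32 = true.
Unit clause (!b12) forces b12 = false.
Unit clause (!b42) forces b42 = false.
Unit clause (b43) forces b43 = true.
That conflicts with the unit clause (!b43).
Neither b22 = true nor b22 = false works.
Neither b11 = true nor b11 = false works.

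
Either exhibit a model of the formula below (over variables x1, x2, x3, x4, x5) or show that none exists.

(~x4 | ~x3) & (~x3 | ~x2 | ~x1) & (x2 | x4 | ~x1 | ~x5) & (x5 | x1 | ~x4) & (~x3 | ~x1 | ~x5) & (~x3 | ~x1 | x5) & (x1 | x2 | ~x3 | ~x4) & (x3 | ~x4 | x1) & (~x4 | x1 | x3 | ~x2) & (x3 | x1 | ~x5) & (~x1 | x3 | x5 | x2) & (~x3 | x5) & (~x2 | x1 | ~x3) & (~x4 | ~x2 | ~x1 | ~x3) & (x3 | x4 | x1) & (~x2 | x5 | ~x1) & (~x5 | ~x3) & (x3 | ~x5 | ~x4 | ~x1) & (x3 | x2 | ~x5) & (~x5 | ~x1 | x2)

Case x4 = 0:
Case x3 = 0:
Unit clause (x1) forces x1 = 1.
Case x2 = 1:
Unit clause (x5) forces x5 = 1.
This assignment satisfies each clause.

x1: 1, x2: 1, x3: 0, x4: 0, x5: 1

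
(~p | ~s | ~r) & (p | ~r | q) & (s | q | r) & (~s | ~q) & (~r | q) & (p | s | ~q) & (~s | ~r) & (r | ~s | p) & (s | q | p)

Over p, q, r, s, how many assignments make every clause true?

3

There are 2^4 = 16 truth assignments over (p, q, r, s).
Check each against the 9 clauses (columns in the order p, q, r, s):
  F F F F  ✗ fails (s | q | r)
  F F F T  ✗ fails (r | ~s | p)
  F F T F  ✗ fails (p | ~r | q)
  F F T T  ✗ fails (p | ~r | q)
  F T F F  ✗ fails (p | s | ~q)
  F T F T  ✗ fails (~s | ~q)
  F T T F  ✗ fails (p | s | ~q)
  F T T T  ✗ fails (~s | ~q)
  T F F F  ✗ fails (s | q | r)
  T F F T  ✓ satisfies all
  T F T F  ✗ fails (~r | q)
  T F T T  ✗ fails (~p | ~s | ~r)
  T T F F  ✓ satisfies all
  T T F T  ✗ fails (~s | ~q)
  T T T F  ✓ satisfies all
  T T T T  ✗ fails (~p | ~s | ~r)
3 of the 16 rows are models.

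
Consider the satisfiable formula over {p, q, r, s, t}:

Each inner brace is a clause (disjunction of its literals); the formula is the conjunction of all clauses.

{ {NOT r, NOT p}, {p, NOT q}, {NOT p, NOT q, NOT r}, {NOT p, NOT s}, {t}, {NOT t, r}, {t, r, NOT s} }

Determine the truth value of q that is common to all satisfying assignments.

Suppose q = true.
(p) alone gives p = true.
(NOT r) alone gives r = false.
(NOT s) alone gives s = false.
(t) alone gives t = true.
But (NOT t) is also a unit clause — contradiction.
So every satisfying assignment has q = False.

False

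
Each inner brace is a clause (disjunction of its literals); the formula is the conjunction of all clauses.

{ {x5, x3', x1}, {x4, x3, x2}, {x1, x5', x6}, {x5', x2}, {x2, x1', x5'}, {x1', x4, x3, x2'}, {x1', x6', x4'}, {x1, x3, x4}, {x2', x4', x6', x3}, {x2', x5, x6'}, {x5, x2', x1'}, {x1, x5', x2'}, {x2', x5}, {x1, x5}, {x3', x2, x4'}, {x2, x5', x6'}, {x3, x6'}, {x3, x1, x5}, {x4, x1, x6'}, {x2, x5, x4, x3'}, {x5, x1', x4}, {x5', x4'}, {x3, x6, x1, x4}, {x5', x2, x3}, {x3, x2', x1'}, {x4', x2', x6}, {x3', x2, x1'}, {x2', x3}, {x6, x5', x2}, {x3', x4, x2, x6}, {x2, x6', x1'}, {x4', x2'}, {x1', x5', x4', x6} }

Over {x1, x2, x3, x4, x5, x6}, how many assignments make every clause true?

There are 2^6 = 64 truth assignments over (x1, x2, x3, x4, x5, x6).
Split on x6. With x6 = 1, the clauses containing x6 are satisfied and x6' drops from the rest; 1 of the 2^5 = 32 assignments to the other variables satisfy what remains.
With x6 = 0, by the same count on the reduced clause set, 2 assignments work.
Total: 1 + 2 = 3.

3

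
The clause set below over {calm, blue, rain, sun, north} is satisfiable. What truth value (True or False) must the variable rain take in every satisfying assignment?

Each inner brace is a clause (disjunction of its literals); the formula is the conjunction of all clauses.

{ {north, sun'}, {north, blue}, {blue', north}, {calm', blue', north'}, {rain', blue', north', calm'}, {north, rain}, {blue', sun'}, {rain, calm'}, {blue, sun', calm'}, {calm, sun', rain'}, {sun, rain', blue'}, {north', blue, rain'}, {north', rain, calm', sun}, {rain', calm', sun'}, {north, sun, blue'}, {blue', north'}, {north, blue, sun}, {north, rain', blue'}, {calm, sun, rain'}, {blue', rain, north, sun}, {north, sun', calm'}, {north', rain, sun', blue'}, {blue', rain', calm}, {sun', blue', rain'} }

False

Suppose rain = 1.
Suppose north = 1.
The clause (blue) is unit, so blue = 1.
That conflicts with the unit clause (blue').
That branch fails; take north = 0 instead.
The clause (sun') is unit, so sun = 0.
The clause (blue) is unit, so blue = 1.
That conflicts with the unit clause (blue').
Neither north = 1 nor north = 0 works.
So every satisfying assignment has rain = False.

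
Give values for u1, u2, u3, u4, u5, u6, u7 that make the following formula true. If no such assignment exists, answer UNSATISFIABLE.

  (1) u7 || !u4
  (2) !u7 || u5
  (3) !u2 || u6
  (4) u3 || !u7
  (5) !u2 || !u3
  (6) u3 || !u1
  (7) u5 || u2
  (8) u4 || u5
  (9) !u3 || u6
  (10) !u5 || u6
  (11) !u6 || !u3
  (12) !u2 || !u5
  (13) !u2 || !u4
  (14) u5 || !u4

Case u7 = false:
(!u4) alone gives u4 = false.
(u5) alone gives u5 = true.
(u6) alone gives u6 = true.
(!u3) alone gives u3 = false.
(!u1) alone gives u1 = false.
(!u2) alone gives u2 = false.
This assignment satisfies each clause.

u1 ↦ false, u2 ↦ false, u3 ↦ false, u4 ↦ false, u5 ↦ true, u6 ↦ true, u7 ↦ false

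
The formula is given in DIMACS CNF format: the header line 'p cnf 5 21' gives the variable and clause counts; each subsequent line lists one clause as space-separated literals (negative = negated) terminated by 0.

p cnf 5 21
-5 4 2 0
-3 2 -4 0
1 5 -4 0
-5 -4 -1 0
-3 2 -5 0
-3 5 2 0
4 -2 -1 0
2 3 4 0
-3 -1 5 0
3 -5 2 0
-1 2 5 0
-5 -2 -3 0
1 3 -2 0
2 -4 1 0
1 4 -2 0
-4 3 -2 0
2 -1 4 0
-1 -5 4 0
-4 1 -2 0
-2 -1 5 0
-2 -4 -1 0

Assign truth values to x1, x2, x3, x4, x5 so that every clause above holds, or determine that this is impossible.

Try x5 = False.
Try x1 = True.
From the singleton clause (¬x3), x3 = False.
From the singleton clause (x2), x2 = True.
Now (¬x2) is unsatisfied and unit — conflict.
Undo x1 and try x1 = False.
From the singleton clause (¬x4), x4 = False.
From the singleton clause (¬x2), x2 = False.
From the singleton clause (¬x3), x3 = False.
Now (x3) is unsatisfied and unit — conflict.
Both values of x1 lead to a conflict.
Undo x5 and try x5 = True.
Try x4 = True.
From the singleton clause (¬x1), x1 = False.
From the singleton clause (x2), x2 = True.
Now (¬x2) is unsatisfied and unit — conflict.
Undo x4 and try x4 = False.
From the singleton clause (x2), x2 = True.
From the singleton clause (¬x1), x1 = False.
Now (x1) is unsatisfied and unit — conflict.
Both values of x4 lead to a conflict.
Both values of x5 lead to a conflict.

UNSATISFIABLE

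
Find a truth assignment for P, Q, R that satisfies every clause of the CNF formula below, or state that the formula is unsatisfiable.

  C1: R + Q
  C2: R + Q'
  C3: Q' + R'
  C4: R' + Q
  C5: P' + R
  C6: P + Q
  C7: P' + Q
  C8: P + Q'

UNSATISFIABLE

Try R = 1.
(Q') alone gives Q = 0.
Now (Q) is unsatisfied and unit — conflict.
Undo R and try R = 0.
(Q) alone gives Q = 1.
Now (Q') is unsatisfied and unit — conflict.
Both values of R lead to a conflict.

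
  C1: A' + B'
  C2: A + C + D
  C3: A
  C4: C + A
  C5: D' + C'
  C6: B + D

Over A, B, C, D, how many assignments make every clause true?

There are 2^4 = 16 truth assignments over (A, B, C, D).
Split on A. With A = 1, the clauses containing A are satisfied and A' drops from the rest; 1 of the 2^3 = 8 assignments to the other variables satisfy what remains.
With A = 0, by the same count on the reduced clause set, 0 assignments work.
(One model: A=T, B=F, C=F, D=T.)
Total: 1 + 0 = 1.

1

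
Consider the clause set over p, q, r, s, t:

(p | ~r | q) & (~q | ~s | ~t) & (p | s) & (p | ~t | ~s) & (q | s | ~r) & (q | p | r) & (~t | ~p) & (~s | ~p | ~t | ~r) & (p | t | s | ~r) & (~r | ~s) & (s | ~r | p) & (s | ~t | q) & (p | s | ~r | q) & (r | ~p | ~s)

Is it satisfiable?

Yes, satisfiable

Suppose p = 1.
(~t) alone gives t = 0.
Suppose r = 0.
(~s) alone gives s = 0.
All clauses hold; q can take either value.
A satisfying assignment: p=1, q=1, r=0, s=0, t=0.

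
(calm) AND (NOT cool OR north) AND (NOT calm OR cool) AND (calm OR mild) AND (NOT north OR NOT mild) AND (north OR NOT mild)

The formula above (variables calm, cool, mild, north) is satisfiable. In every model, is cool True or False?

Suppose cool = false.
The clause (calm) is unit, so calm = true.
But (NOT calm) is also a unit clause — contradiction.
So every satisfying assignment has cool = True.

True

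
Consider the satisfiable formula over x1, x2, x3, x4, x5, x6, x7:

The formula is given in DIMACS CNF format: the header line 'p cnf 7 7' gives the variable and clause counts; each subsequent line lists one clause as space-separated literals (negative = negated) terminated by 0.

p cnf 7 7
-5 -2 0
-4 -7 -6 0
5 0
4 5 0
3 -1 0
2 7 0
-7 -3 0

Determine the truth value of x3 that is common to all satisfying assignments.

Suppose x3 = True.
(x5) alone gives x5 = True.
(¬x2) alone gives x2 = False.
(x7) alone gives x7 = True.
That conflicts with the unit clause (¬x7).
So every satisfying assignment has x3 = False.

False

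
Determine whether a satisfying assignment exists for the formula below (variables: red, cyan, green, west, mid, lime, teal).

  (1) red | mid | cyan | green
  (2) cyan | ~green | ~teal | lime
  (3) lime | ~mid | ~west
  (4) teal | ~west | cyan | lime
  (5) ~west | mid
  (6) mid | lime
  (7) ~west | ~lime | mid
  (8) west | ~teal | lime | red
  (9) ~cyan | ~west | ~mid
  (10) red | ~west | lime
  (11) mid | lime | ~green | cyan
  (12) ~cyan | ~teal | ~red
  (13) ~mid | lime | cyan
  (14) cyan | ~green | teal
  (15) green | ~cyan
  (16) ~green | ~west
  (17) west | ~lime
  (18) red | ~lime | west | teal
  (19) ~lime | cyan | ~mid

Yes, satisfiable

Case west = 0:
The clause (~lime) is unit, so lime = 0.
The clause (mid) is unit, so mid = 1.
The clause (cyan) is unit, so cyan = 1.
The clause (green) is unit, so green = 1.
Case teal = 0:
Every clause is now satisfied; red is unconstrained.
A satisfying assignment: red: 1,  cyan: 1,  green: 1,  west: 0,  mid: 1,  lime: 0,  teal: 0.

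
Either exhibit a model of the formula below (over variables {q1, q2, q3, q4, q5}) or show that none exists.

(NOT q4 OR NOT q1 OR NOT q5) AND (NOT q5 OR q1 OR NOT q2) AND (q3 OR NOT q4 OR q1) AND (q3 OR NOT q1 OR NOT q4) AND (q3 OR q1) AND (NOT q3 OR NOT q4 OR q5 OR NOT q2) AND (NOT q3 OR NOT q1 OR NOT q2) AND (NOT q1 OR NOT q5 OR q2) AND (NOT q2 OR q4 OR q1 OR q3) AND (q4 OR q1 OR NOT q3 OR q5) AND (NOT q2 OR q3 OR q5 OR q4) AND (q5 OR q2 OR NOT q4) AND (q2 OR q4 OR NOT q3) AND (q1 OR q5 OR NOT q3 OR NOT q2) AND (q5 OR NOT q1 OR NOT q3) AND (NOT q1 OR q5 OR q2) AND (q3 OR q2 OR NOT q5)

q1: true,  q2: true,  q3: false,  q4: false,  q5: true

Try q3 = false.
Unit clause (q1) forces q1 = true.
Unit clause (NOT q4) forces q4 = false.
Try q5 = true.
Unit clause (q2) forces q2 = true.
Every clause now holds.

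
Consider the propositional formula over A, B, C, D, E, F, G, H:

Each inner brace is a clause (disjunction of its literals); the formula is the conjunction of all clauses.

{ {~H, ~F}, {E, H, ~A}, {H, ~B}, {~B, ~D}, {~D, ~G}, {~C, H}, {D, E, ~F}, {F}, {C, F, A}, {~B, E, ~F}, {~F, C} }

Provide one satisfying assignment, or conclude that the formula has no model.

From the singleton clause (F), F = 1.
From the singleton clause (~H), H = 0.
From the singleton clause (~B), B = 0.
From the singleton clause (~C), C = 0.
Now (C) is unsatisfied and unit — conflict.

UNSATISFIABLE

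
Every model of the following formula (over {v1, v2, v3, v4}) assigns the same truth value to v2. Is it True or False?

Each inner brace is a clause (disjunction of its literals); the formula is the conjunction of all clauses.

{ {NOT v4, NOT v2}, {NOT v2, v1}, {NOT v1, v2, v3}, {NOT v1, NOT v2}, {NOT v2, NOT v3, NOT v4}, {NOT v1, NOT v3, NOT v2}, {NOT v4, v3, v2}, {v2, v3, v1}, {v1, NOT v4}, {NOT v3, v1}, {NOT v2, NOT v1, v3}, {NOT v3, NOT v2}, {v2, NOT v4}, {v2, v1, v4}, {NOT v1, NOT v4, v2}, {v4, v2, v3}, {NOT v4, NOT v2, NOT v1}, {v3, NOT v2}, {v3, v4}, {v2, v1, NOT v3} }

False

Suppose v2 = true.
The clause (NOT v4) is unit, so v4 = false.
The clause (v1) is unit, so v1 = true.
That conflicts with the unit clause (NOT v1).
So every satisfying assignment has v2 = False.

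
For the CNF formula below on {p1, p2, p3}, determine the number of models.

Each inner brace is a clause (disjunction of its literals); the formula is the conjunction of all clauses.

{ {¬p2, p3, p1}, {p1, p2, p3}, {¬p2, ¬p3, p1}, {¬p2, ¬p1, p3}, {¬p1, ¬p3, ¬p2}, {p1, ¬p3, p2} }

There are 2^3 = 8 truth assignments over (p1, p2, p3).
Check each against the 6 clauses (columns in the order p1, p2, p3):
  F F F  ✗ fails (p1 ∨ p2 ∨ p3)
  F F T  ✗ fails (p1 ∨ ¬p3 ∨ p2)
  F T F  ✗ fails (¬p2 ∨ p3 ∨ p1)
  F T T  ✗ fails (¬p2 ∨ ¬p3 ∨ p1)
  T F F  ✓ satisfies all
  T F T  ✓ satisfies all
  T T F  ✗ fails (¬p2 ∨ ¬p1 ∨ p3)
  T T T  ✗ fails (¬p1 ∨ ¬p3 ∨ ¬p2)
2 of the 8 rows are models.

2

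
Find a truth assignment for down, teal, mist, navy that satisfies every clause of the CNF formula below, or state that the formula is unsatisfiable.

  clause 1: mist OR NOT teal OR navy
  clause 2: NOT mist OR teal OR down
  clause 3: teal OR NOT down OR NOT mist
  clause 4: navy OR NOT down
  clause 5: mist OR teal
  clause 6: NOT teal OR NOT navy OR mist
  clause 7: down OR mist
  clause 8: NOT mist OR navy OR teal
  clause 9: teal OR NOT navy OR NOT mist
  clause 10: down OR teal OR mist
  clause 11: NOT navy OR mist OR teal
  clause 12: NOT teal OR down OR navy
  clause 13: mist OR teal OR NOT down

Case navy = true:
Case mist = true:
Unit clause (teal) forces teal = true.
No clause remains; down is free.

down=false,  teal=true,  mist=true,  navy=true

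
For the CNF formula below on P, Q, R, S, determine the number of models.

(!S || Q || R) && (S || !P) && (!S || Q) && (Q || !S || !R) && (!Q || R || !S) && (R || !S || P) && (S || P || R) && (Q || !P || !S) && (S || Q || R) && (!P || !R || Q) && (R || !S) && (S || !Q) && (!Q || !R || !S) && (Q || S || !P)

There are 2^4 = 16 truth assignments over (P, Q, R, S).
Check each against the 14 clauses (columns in the order P, Q, R, S):
  F F F F  ✗ fails (S || P || R)
  F F F T  ✗ fails (!S || Q || R)
  F F T F  ✓ satisfies all
  F F T T  ✗ fails (!S || Q)
  F T F F  ✗ fails (S || P || R)
  F T F T  ✗ fails (!Q || R || !S)
  F T T F  ✗ fails (S || !Q)
  F T T T  ✗ fails (!Q || !R || !S)
  T F F F  ✗ fails (S || !P)
  T F F T  ✗ fails (!S || Q || R)
  T F T F  ✗ fails (S || !P)
  T F T T  ✗ fails (!S || Q)
  T T F F  ✗ fails (S || !P)
  T T F T  ✗ fails (!Q || R || !S)
  T T T F  ✗ fails (S || !P)
  T T T T  ✗ fails (!Q || !R || !S)
1 of the 16 rows is a model.

1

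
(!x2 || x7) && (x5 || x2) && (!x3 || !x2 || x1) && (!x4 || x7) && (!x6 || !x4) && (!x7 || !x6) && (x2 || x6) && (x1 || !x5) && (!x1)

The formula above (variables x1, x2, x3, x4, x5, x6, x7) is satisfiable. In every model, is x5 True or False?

Suppose x5 = true.
(x1) alone gives x1 = true.
Now (!x1) is unsatisfied and unit — conflict.
So every satisfying assignment has x5 = False.

False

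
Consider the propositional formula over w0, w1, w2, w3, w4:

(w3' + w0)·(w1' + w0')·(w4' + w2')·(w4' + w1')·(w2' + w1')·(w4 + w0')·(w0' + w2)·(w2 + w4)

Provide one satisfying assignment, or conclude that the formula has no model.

Branch on w3: set w3 = 0.
Branch on w1: set w1 = 0.
Branch on w4: set w4 = 1.
Unit clause (w2') forces w2 = 0.
Unit clause (w0') forces w0 = 0.
All clauses are satisfied.

w0: 0, w1: 0, w2: 0, w3: 0, w4: 1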